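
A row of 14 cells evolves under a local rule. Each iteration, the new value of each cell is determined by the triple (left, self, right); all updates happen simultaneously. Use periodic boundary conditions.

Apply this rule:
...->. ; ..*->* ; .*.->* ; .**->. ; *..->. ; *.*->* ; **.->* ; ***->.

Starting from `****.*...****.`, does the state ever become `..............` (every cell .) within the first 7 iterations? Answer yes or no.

...***..*...**
..*..*.**..*.*
.**.***.*.****
*.**..****...*
**.*.*...*..*.
.*****..**.***
*....*.*.**..*
iteration 7 is *....*.*.**..*, still not uniform .

no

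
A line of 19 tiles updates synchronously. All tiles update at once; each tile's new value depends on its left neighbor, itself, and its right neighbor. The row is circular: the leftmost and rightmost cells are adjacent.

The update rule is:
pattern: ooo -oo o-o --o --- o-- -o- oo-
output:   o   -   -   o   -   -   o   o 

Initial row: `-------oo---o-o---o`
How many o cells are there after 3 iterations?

iteration 1: ------o-o--oo-o--oo
iteration 2: -----oo-o-o-o-o-o-o
iteration 3: ----o-o-o-o-o-o-o-o
count of o: 8

8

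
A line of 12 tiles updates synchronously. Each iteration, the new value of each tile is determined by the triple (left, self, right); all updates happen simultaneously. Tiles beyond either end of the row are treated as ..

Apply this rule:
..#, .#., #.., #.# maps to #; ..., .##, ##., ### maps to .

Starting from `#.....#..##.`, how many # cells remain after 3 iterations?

##...####..#
..#.#....###
.#####..#...
count of #: 6

6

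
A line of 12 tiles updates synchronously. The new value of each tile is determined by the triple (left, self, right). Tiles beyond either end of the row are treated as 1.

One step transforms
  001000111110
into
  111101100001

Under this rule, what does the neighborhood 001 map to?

At position 1 the neighborhood is 001; the next row has 1 there.

1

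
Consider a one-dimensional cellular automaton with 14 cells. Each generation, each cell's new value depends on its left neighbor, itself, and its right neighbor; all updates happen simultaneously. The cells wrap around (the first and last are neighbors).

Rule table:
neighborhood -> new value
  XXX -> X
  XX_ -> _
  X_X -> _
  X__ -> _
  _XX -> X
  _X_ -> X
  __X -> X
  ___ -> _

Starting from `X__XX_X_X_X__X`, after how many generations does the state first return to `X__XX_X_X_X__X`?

14

__XX__X_X_X_XX
_XX__XX_X_X_X_
XX__XX__X_X_X_
X__XX__XX_X_X_
X_XX__XX__X_X_
X_X__XX__XX_X_
X_X_XX__XX__X_
X_X_X__XX__XX_
X_X_X_XX__XX__
X_X_X_X__XX__X
__X_X_X_XX__XX
_XX_X_X_X__XX_
XX__X_X_X_XX__
X__XX_X_X_X__X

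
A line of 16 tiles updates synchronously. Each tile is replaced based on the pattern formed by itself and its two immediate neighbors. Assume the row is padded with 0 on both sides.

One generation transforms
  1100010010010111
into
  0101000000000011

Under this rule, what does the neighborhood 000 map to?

At position 3 the neighborhood is 000; the next row has 1 there.

1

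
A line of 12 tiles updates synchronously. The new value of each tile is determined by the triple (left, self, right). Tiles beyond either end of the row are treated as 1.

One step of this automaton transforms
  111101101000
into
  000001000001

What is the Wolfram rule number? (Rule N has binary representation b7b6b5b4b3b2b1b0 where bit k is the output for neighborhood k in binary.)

10

position 0: 111 → 0  (bit 7 = 0)
position 3: 110 → 0  (bit 6 = 0)
position 4: 101 → 0  (bit 5 = 0)
position 9: 100 → 0  (bit 4 = 0)
position 5: 011 → 1  (bit 3 = 1)
position 8: 010 → 0  (bit 2 = 0)
position 11: 001 → 1  (bit 1 = 1)
position 10: 000 → 0  (bit 0 = 0)
bits b7..b0 = 00001010 = 10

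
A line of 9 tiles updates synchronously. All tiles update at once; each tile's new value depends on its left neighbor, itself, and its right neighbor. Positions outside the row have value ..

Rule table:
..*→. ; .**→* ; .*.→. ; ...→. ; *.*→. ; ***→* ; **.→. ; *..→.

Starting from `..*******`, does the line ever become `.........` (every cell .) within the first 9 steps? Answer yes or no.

yes

step 1: ..******.
step 2: ..*****..
step 3: ..****...
step 4: ..***....
step 5: ..**.....
step 6: ..*......
step 7: .........
all cells are . at step 7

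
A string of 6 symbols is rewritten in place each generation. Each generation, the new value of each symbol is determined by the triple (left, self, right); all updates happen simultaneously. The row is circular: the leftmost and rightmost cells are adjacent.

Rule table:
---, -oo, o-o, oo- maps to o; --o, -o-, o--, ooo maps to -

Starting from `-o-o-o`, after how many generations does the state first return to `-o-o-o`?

generation 1: o-o-o-
generation 2: -o-o-o

2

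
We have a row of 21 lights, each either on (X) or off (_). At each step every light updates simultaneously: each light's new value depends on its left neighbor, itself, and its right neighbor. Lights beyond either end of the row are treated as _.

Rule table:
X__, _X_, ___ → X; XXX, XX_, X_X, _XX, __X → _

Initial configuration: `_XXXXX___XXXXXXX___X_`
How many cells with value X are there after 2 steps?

______XX________XX_XX
XXXXX___XXXXXXX______
count of X: 12

12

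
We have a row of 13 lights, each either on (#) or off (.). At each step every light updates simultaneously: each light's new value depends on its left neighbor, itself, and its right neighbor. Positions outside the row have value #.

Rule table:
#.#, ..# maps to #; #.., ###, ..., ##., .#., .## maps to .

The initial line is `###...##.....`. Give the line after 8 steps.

.....#......#
....#......#.
...#......#.#
..#......#.#.
.#......#.#.#
#......#.#.#.
......#.#.#.#
.....#.#.#.#.

.....#.#.#.#.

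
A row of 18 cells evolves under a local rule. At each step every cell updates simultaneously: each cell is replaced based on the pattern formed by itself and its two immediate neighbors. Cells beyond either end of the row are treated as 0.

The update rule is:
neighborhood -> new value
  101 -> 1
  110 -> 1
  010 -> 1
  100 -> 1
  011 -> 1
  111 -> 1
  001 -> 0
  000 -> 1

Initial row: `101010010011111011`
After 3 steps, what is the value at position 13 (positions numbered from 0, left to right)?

1

111111011011111111
111111111111111111
111111111111111111
position 13 holds 1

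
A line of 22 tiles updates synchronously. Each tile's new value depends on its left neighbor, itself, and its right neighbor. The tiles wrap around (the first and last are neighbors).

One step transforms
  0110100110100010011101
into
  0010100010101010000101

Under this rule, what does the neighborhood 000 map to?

1

At position 12 the neighborhood is 000; the next row has 1 there.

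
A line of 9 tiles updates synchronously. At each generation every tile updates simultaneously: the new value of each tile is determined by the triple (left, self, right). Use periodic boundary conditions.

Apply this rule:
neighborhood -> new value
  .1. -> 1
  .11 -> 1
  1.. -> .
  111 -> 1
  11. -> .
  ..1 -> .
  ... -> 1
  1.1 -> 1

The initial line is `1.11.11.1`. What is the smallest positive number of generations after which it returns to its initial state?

.11.11.11
11.11.11.
1.11.11.1

3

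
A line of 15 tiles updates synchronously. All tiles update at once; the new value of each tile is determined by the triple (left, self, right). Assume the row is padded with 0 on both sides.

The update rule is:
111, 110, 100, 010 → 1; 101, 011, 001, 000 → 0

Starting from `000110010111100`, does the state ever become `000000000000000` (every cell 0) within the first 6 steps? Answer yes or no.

no

000011010011110
000001011001111
000001001100111
000001100110011
000000110011001
000000011001101
step 6 is 000000011001101, still not uniform 0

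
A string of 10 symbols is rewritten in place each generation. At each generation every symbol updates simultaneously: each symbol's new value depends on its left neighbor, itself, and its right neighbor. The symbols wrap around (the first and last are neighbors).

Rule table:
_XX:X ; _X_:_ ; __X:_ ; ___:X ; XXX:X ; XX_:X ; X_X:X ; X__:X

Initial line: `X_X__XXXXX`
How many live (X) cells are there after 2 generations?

9

XX_X_XXXXX
XXX_XXXXXX
count of X: 9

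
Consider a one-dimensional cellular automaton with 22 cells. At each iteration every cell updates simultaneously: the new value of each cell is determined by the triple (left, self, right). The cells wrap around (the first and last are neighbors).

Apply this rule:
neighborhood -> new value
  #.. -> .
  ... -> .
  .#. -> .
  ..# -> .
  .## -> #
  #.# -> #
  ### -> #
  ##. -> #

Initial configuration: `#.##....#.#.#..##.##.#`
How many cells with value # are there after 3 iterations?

iteration 1: ####.....#.#...#######
iteration 2: ####......#....#######
iteration 3: ####...........#######
count of #: 11

11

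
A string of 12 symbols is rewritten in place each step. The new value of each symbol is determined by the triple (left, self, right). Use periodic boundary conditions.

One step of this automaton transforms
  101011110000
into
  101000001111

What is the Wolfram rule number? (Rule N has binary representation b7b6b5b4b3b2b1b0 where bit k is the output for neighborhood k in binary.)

position 5: 111 → 0  (bit 7 = 0)
position 7: 110 → 0  (bit 6 = 0)
position 1: 101 → 0  (bit 5 = 0)
position 8: 100 → 1  (bit 4 = 1)
position 4: 011 → 0  (bit 3 = 0)
position 0: 010 → 1  (bit 2 = 1)
position 11: 001 → 1  (bit 1 = 1)
position 9: 000 → 1  (bit 0 = 1)
bits b7..b0 = 00010111 = 23

23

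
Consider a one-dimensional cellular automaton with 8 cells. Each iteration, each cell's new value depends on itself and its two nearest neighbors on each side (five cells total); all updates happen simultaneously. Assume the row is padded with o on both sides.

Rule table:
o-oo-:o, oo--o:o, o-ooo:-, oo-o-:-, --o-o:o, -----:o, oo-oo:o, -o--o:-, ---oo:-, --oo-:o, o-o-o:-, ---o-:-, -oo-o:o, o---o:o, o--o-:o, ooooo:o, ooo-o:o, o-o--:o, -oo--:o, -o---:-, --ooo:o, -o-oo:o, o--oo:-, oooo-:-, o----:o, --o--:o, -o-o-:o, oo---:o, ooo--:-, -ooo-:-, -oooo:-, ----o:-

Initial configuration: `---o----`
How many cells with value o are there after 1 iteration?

4

iteration 1: oo-o-o--
count of o: 4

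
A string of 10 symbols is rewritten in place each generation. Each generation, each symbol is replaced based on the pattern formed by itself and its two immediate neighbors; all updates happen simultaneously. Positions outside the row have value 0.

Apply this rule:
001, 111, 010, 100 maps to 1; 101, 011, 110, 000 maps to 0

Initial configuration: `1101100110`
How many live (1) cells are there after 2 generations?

4

0000011001
0000100111
count of 1: 4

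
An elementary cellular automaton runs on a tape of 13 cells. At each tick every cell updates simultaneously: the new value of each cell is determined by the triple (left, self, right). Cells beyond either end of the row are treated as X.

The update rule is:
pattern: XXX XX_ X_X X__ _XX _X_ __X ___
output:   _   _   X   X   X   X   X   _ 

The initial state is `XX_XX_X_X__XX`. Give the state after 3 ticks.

__XX_XXXXXXX_
XXX_XX______X
___XX_X____XX

___XX_X____XX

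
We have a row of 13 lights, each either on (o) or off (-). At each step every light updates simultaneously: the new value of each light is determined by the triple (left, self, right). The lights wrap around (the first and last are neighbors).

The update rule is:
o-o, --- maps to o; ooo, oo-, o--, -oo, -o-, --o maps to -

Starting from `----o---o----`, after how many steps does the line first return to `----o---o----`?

2

ooo---o---ooo
----o---o----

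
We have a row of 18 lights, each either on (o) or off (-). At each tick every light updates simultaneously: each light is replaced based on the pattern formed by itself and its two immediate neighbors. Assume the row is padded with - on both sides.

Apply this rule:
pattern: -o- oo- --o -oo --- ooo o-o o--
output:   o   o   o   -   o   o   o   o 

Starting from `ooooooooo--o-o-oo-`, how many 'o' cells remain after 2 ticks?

tick 1: -oooooooooooooo-oo
tick 2: o-oooooooooooooo-o
count of o: 16

16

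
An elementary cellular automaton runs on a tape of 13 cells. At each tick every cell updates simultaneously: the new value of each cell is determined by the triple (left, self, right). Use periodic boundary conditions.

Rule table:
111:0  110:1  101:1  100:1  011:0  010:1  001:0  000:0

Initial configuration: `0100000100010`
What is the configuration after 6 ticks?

1001101100001

tick 1: 0110000110011
tick 2: 1011000011001
tick 3: 1101100001100
tick 4: 0110110000110
tick 5: 0011011000011
tick 6: 1001101100001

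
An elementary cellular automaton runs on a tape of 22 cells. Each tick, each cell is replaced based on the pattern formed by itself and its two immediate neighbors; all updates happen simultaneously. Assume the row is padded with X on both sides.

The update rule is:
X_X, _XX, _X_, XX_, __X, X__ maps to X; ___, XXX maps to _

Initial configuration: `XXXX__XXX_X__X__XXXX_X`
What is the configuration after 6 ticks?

XX__XXXX_XXXXXXX__XX__

tick 1: ___XXXX_XXXXXXXXX__XXX
tick 2: X_XX__XXX_______XXXX__
tick 3: XXXXXXX_XX_____XX__XXX
tick 4: ______XXXXX___XXXXXX__
tick 5: X____XX___XX_XX____XXX
tick 6: XX__XXXX_XXXXXXX__XX__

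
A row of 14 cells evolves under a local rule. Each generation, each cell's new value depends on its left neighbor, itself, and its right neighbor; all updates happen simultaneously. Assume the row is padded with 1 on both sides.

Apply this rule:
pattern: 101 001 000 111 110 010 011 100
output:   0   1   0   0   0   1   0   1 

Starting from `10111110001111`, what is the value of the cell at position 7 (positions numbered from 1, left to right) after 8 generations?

00000001010000
10000011011001
01000100000110
01101110001000
00000001011101
10000011000000
01000100100001
01101111110010
position 7 holds 1

1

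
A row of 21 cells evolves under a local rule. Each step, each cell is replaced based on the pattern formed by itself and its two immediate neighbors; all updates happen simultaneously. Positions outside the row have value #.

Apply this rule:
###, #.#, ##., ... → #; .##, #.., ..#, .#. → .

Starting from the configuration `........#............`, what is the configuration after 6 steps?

#####.####..#..######

.######...##########.
#.#####.#..##########
##.#####....#########
###.####.##..########
####.####.#...#######
#####.####..#..######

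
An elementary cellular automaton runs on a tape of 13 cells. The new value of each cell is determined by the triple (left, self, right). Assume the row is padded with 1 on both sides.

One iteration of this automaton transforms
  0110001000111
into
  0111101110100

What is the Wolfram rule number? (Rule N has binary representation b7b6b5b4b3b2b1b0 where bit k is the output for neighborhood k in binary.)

position 11: 111 → 0  (bit 7 = 0)
position 2: 110 → 1  (bit 6 = 1)
position 0: 101 → 0  (bit 5 = 0)
position 3: 100 → 1  (bit 4 = 1)
position 1: 011 → 1  (bit 3 = 1)
position 6: 010 → 1  (bit 2 = 1)
position 5: 001 → 0  (bit 1 = 0)
position 4: 000 → 1  (bit 0 = 1)
bits b7..b0 = 01011101 = 93

93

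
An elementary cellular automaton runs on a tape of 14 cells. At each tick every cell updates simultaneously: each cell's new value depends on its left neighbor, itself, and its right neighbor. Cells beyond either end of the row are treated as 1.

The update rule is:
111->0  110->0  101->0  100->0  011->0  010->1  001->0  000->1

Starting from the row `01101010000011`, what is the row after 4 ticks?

00001010111000
01101010000010
00001010111010
01101010000010

01101010000010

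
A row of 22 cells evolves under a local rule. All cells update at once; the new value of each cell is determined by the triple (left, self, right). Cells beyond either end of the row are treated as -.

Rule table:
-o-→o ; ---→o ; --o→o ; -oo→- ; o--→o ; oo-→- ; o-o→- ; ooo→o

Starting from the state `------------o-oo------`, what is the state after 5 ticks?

tick 1: ooooooooooooo---oooooo
tick 2: -ooooooooooo-ooo-oooo-
tick 3: o-ooooooooo---o---oo-o
tick 4: o--ooooooo-ooooooo---o
tick 5: ooo-ooooo---ooooo-oooo

ooo-ooooo---ooooo-oooo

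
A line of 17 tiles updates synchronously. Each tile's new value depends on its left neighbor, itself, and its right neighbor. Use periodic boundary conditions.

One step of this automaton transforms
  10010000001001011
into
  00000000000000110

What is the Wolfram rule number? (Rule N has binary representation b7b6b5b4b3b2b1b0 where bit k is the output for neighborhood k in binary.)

40

position 16: 111 → 0  (bit 7 = 0)
position 0: 110 → 0  (bit 6 = 0)
position 14: 101 → 1  (bit 5 = 1)
position 1: 100 → 0  (bit 4 = 0)
position 15: 011 → 1  (bit 3 = 1)
position 3: 010 → 0  (bit 2 = 0)
position 2: 001 → 0  (bit 1 = 0)
position 5: 000 → 0  (bit 0 = 0)
bits b7..b0 = 00101000 = 40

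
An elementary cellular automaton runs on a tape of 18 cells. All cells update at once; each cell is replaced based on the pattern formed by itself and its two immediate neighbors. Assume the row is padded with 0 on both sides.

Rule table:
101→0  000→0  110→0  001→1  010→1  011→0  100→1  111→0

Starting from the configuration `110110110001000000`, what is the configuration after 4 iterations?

000001111111000100

000000001011100000
000000011000010000
000000100100111000
000001111111000100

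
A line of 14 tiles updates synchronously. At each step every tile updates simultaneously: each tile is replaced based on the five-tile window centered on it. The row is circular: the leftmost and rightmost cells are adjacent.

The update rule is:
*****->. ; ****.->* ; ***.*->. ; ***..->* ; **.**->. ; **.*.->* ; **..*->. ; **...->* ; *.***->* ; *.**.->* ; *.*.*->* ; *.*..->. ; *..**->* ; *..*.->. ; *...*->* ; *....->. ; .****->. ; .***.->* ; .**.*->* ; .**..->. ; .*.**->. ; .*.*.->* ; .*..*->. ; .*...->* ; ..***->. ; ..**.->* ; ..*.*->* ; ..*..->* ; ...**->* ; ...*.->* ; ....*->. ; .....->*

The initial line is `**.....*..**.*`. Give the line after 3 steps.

***.*.**.***.*
.*.**.**.**..*
**.**.**.*...*

**.**.**.*...*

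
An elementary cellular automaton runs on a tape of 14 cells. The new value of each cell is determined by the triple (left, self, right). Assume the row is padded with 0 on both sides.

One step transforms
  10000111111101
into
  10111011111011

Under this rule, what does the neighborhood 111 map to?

At position 6 the neighborhood is 111; the next row has 1 there.

1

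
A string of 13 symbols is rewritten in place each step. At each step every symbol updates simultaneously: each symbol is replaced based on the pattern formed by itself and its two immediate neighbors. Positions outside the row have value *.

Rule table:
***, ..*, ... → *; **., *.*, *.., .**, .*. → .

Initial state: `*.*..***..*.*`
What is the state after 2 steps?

step 1: ....*.*..*...
step 2: .***....*..**

.***....*..**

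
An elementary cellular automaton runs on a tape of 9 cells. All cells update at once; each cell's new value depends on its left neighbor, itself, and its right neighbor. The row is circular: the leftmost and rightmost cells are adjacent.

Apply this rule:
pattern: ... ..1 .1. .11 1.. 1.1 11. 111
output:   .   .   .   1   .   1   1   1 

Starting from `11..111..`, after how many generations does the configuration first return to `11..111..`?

11..111..

1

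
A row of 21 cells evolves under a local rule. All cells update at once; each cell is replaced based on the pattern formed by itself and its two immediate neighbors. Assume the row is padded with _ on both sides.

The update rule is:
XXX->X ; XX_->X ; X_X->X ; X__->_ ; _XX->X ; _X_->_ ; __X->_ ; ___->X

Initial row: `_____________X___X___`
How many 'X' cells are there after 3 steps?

XXXXXXXXXXXX___X___XX
XXXXXXXXXXXX_X___X_XX
XXXXXXXXXXXXX__X__XXX
count of X: 17

17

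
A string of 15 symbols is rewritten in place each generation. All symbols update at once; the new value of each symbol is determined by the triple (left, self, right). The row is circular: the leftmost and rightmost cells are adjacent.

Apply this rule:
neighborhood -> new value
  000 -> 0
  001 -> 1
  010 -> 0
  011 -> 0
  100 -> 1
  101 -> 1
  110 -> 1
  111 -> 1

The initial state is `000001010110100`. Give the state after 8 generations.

000010101011010
000101010101101
101010101010110
010101010101011
101010101010101
110101010101010
011010101010101
101101010101010

101101010101010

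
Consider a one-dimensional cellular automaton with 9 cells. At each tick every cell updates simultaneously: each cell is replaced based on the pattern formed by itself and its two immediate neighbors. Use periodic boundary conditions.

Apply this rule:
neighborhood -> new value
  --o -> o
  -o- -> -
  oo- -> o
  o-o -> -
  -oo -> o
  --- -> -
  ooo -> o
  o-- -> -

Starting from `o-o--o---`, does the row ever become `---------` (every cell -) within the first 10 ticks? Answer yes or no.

no

tick 1: ----o---o
tick 2: ---o---o-
tick 3: --o---o--
tick 4: -o---o---
tick 5: o---o----
tick 6: ---o----o
tick 7: --o----o-
tick 8: -o----o--
tick 9: o----o---
tick 10: ----o---o
tick 10 is ----o---o, still not uniform -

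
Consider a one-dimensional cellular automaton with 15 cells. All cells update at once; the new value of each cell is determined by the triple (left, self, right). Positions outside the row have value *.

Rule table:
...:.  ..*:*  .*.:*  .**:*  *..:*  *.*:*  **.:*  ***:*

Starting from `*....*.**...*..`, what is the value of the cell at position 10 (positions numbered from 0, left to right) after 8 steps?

*

**..******.****
***************
***************  (fixed point — unchanged through step 8)
position 10 holds *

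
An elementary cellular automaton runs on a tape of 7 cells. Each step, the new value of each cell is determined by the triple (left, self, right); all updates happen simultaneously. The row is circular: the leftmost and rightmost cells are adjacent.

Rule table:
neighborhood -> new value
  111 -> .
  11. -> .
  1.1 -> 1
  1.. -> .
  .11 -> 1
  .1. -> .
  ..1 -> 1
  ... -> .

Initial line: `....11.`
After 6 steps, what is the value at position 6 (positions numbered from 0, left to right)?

1

step 1: ...11..
step 2: ..11...
step 3: .11....
step 4: 11.....
step 5: 1.....1
step 6: .....11
position 6 holds 1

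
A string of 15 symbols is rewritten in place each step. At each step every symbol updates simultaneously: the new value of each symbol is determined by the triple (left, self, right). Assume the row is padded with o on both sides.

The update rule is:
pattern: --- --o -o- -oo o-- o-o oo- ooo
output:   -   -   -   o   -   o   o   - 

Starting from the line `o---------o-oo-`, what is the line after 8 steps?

o----------oooo
o----------o---
o--------------
o--------------  (fixed point — unchanged through step 8)

o--------------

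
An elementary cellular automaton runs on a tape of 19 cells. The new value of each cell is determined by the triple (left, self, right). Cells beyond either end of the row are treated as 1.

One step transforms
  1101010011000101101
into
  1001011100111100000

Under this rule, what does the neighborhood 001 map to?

1

At position 7 the neighborhood is 001; the next row has 1 there.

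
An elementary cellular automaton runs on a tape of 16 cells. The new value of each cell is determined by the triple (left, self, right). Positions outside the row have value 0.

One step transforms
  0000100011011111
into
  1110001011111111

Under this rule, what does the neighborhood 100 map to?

At position 5 the neighborhood is 100; the next row has 0 there.

0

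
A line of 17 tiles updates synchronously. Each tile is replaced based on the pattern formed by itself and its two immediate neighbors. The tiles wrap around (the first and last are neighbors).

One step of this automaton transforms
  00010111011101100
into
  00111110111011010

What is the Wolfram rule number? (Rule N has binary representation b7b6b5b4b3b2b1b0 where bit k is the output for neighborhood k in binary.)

position 6: 111 → 1  (bit 7 = 1)
position 7: 110 → 0  (bit 6 = 0)
position 4: 101 → 1  (bit 5 = 1)
position 15: 100 → 1  (bit 4 = 1)
position 5: 011 → 1  (bit 3 = 1)
position 3: 010 → 1  (bit 2 = 1)
position 2: 001 → 1  (bit 1 = 1)
position 0: 000 → 0  (bit 0 = 0)
bits b7..b0 = 10111110 = 190

190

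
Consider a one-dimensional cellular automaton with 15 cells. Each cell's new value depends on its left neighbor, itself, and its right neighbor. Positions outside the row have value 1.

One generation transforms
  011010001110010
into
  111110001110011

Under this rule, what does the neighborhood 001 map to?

0

At position 7 the neighborhood is 001; the next row has 0 there.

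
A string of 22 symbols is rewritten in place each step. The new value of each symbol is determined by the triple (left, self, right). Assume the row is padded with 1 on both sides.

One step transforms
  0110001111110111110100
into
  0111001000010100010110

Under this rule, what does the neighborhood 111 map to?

0

At position 7 the neighborhood is 111; the next row has 0 there.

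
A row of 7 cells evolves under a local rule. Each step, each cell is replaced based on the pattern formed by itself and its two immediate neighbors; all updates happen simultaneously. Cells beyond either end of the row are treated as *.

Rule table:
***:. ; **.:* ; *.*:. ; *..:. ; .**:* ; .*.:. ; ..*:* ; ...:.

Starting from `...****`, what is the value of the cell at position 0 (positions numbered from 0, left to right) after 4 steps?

..**...
.***..*
.*.*.**
.....*.
position 0 holds .

.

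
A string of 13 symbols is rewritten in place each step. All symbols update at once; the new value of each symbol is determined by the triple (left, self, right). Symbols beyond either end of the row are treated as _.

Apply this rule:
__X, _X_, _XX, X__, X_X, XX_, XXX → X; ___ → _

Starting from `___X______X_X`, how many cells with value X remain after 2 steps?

__XXX____XXXX
_XXXXX__XXXXX
count of X: 10

10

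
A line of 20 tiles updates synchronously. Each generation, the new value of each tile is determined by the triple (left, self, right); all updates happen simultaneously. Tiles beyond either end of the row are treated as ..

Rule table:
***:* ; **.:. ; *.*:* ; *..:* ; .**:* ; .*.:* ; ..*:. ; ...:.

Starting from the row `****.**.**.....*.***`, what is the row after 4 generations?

***.**.***.***.*.**.

***.**.**.*....****.
**.**.**.***...***.*
*.**.**.***.*..**.**
***.**.***.***.*.**.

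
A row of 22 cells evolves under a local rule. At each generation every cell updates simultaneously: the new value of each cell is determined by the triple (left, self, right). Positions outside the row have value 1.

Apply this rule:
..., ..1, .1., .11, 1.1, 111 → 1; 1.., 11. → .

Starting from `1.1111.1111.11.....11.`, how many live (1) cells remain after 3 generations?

17

.1111.1111.11..11111.1
1111.1111.11..11111.11
111.1111.11..11111.111
count of 1: 17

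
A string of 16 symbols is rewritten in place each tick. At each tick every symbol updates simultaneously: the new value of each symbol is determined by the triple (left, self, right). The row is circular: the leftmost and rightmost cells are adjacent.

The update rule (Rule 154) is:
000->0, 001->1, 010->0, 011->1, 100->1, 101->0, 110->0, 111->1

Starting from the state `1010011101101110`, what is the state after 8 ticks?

0001111001001100
0011110110111010
0111100100110001
0111011011101010
1110010011000001
1101101110100011
1001001100010111
0110111010100111

0110111010100111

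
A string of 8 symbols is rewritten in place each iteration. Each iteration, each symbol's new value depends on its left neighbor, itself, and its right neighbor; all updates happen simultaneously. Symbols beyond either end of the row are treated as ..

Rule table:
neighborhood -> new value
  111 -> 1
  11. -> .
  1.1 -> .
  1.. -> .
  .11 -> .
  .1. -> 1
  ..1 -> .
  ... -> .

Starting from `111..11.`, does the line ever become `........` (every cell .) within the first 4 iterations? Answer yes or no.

iteration 1: .1......
iteration 2: .1......  (fixed point — unchanged through iteration 4)
iteration 4 is .1......, still not uniform .

no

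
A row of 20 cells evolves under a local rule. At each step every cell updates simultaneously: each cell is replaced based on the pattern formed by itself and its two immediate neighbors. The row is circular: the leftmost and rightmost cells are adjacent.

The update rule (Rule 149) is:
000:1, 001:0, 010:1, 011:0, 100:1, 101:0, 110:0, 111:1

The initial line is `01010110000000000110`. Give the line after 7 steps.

01010001111111110001
01011100111111101101
01001010011111000001
01101011001110111101
00001000100100011001
11101110110111000101
11000100000010110100

11000100000010110100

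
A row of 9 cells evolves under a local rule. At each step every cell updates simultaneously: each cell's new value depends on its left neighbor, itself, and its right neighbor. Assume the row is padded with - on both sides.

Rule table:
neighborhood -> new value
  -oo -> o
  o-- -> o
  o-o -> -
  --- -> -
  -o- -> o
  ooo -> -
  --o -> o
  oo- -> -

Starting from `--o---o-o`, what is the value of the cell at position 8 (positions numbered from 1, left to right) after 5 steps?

-ooo-oo-o
oo---o--o
o-o-ooooo
o-o-o----
o-o-oo---
position 8 holds -

-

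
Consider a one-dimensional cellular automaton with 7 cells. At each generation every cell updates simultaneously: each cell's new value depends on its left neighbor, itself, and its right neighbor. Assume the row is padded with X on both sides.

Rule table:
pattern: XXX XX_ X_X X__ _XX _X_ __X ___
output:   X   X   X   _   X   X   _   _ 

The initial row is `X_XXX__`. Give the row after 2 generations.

XXXXX__

XXXXX__
XXXXX__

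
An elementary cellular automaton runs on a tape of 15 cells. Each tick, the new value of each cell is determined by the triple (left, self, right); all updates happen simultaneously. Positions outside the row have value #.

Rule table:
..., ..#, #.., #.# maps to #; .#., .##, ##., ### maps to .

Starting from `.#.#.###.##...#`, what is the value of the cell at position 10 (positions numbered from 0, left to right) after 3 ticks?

.

#.#.#...#..###.
.#.#.###.##...#  (repeats tick 0; period 2)
tick 3: #.#.#...#..###.
position 10 holds .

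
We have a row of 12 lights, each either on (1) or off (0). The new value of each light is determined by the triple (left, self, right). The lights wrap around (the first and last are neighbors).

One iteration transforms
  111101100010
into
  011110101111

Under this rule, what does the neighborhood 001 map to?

1

At position 9 the neighborhood is 001; the next row has 1 there.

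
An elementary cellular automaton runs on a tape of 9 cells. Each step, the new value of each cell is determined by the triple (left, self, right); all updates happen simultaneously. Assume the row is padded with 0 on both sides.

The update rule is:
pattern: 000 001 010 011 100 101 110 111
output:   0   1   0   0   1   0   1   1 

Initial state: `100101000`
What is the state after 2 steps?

101101010

011000100
101101010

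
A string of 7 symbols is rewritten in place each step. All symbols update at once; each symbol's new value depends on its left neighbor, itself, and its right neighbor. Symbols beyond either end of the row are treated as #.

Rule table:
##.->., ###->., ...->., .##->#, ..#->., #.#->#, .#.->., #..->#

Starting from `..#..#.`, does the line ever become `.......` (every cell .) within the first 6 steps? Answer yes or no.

step 1: #..#..#
step 2: .#..#.#
step 3: #.#..##
step 4: .#.#.#.
step 5: #.#.#.#
step 6: .#.#.##
step 6 is .#.#.##, still not uniform .

no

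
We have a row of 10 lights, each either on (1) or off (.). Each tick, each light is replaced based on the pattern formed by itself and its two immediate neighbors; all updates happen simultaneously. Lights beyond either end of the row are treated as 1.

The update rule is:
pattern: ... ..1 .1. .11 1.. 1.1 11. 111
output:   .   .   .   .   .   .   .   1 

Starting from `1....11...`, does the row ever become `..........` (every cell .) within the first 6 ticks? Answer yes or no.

..........
all cells are . at tick 1

yes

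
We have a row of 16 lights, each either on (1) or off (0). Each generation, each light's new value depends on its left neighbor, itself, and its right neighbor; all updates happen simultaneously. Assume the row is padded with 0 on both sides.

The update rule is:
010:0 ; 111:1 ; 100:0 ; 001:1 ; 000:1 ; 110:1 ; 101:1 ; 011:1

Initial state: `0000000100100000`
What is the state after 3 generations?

1111111001001111
1111111010011111
1111111100111111

1111111100111111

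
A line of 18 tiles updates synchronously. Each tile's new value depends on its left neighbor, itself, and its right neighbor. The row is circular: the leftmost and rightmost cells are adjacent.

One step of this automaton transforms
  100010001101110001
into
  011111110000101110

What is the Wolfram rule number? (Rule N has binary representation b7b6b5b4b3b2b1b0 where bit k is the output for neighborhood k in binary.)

151

position 12: 111 → 1  (bit 7 = 1)
position 0: 110 → 0  (bit 6 = 0)
position 10: 101 → 0  (bit 5 = 0)
position 1: 100 → 1  (bit 4 = 1)
position 8: 011 → 0  (bit 3 = 0)
position 4: 010 → 1  (bit 2 = 1)
position 3: 001 → 1  (bit 1 = 1)
position 2: 000 → 1  (bit 0 = 1)
bits b7..b0 = 10010111 = 151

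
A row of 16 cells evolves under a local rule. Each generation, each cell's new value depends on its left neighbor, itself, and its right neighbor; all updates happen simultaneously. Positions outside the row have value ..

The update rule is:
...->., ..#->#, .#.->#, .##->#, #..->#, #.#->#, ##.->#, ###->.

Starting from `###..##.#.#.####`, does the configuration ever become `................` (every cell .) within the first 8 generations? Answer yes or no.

no

#.###########..#
###.........####
#.##.......##..#
#####.....######
#...##...##....#
##.####.####..##
####..###..#####
#..####.####...#
generation 8 is #..####.####...#, still not uniform .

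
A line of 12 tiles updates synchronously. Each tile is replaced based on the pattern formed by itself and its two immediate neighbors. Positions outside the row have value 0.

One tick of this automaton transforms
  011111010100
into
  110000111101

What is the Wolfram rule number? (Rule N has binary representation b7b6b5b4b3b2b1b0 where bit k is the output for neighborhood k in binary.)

47

position 2: 111 → 0  (bit 7 = 0)
position 5: 110 → 0  (bit 6 = 0)
position 6: 101 → 1  (bit 5 = 1)
position 10: 100 → 0  (bit 4 = 0)
position 1: 011 → 1  (bit 3 = 1)
position 7: 010 → 1  (bit 2 = 1)
position 0: 001 → 1  (bit 1 = 1)
position 11: 000 → 1  (bit 0 = 1)
bits b7..b0 = 00101111 = 47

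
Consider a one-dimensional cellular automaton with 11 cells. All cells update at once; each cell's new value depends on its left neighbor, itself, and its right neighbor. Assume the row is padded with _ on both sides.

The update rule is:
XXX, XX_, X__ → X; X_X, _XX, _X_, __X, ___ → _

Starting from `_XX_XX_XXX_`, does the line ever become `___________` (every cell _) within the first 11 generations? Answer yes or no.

generation 1: __X__X__XXX
generation 2: ___X__X__XX
generation 3: ____X__X__X
generation 4: _____X__X__
generation 5: ______X__X_
generation 6: _______X__X
generation 7: ________X__
generation 8: _________X_
generation 9: __________X
generation 10: ___________
all cells are _ at generation 10

yes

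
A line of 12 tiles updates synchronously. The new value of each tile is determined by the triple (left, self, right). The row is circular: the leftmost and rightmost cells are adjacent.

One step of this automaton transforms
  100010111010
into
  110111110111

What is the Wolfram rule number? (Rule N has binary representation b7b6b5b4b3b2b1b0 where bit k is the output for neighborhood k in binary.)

position 7: 111 → 1  (bit 7 = 1)
position 8: 110 → 0  (bit 6 = 0)
position 5: 101 → 1  (bit 5 = 1)
position 1: 100 → 1  (bit 4 = 1)
position 6: 011 → 1  (bit 3 = 1)
position 0: 010 → 1  (bit 2 = 1)
position 3: 001 → 1  (bit 1 = 1)
position 2: 000 → 0  (bit 0 = 0)
bits b7..b0 = 10111110 = 190

190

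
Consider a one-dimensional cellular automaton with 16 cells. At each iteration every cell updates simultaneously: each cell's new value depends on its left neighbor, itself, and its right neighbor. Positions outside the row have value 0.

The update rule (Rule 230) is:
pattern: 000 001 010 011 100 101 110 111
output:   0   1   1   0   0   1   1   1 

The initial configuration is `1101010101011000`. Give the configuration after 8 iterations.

iteration 1: 0111111111101000
iteration 2: 1011111111111000
iteration 3: 1101111111111000
iteration 4: 0110111111111000
iteration 5: 1011011111111000
iteration 6: 1101101111111000
iteration 7: 0110110111111000
iteration 8: 1011011011111000

1011011011111000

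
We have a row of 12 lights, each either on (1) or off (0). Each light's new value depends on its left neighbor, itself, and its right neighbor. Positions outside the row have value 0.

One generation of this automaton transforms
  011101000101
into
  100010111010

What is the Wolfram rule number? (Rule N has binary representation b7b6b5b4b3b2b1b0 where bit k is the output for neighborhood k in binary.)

51

position 2: 111 → 0  (bit 7 = 0)
position 3: 110 → 0  (bit 6 = 0)
position 4: 101 → 1  (bit 5 = 1)
position 6: 100 → 1  (bit 4 = 1)
position 1: 011 → 0  (bit 3 = 0)
position 5: 010 → 0  (bit 2 = 0)
position 0: 001 → 1  (bit 1 = 1)
position 7: 000 → 1  (bit 0 = 1)
bits b7..b0 = 00110011 = 51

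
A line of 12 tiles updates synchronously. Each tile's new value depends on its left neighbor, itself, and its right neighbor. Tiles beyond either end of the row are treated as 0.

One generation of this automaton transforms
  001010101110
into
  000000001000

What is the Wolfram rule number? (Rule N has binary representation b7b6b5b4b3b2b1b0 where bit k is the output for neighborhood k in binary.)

position 9: 111 → 0  (bit 7 = 0)
position 10: 110 → 0  (bit 6 = 0)
position 3: 101 → 0  (bit 5 = 0)
position 11: 100 → 0  (bit 4 = 0)
position 8: 011 → 1  (bit 3 = 1)
position 2: 010 → 0  (bit 2 = 0)
position 1: 001 → 0  (bit 1 = 0)
position 0: 000 → 0  (bit 0 = 0)
bits b7..b0 = 00001000 = 8

8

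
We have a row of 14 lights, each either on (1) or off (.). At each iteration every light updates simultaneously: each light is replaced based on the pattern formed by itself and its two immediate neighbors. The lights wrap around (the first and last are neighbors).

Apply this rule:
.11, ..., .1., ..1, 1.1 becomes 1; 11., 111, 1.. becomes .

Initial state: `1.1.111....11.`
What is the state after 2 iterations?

......111...11

iteration 1: 11111...1111.1
iteration 2: ......111...11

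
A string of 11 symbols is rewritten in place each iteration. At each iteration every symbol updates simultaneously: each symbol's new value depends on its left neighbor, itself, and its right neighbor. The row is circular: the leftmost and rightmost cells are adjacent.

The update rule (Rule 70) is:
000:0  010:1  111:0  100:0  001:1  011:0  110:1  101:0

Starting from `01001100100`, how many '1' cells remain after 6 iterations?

5

iteration 1: 11010101100
iteration 2: 01010100101
iteration 3: 01010101101
iteration 4: 01010100101  (repeats iteration 2; period 2)
iteration 6: 01010100101
count of 1: 5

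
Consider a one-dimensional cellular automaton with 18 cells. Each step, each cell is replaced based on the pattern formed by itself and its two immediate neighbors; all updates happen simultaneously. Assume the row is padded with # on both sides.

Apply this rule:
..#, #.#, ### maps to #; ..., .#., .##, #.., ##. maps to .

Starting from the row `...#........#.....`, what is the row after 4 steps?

..#........#.....#
.#........#.....#.
#........#.....#.#
........#.....#.#.

........#.....#.#.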